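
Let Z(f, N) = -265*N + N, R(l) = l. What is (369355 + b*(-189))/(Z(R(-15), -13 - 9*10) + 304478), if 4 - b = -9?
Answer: 183449/165835 ≈ 1.1062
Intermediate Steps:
b = 13 (b = 4 - 1*(-9) = 4 + 9 = 13)
Z(f, N) = -264*N
(369355 + b*(-189))/(Z(R(-15), -13 - 9*10) + 304478) = (369355 + 13*(-189))/(-264*(-13 - 9*10) + 304478) = (369355 - 2457)/(-264*(-13 - 90) + 304478) = 366898/(-264*(-103) + 304478) = 366898/(27192 + 304478) = 366898/331670 = 366898*(1/331670) = 183449/165835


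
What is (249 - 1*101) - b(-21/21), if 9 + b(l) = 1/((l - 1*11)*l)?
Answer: 1883/12 ≈ 156.92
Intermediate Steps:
b(l) = -9 + 1/(l*(-11 + l)) (b(l) = -9 + 1/((l - 1*11)*l) = -9 + 1/((l - 11)*l) = -9 + 1/((-11 + l)*l) = -9 + 1/(l*(-11 + l)))
(249 - 1*101) - b(-21/21) = (249 - 1*101) - (1 - 9*1² + 99*(-21/21))/(((-21/21))*(-11 - 21/21)) = (249 - 101) - (1 - 9*(-21*1/21)² + 99*(-21*1/21))/(((-21*1/21))*(-11 - 21*1/21)) = 148 - (1 - 9*(-1)² + 99*(-1))/((-1)*(-11 - 1)) = 148 - (-1)*(1 - 9*1 - 99)/(-12) = 148 - (-1)*(-1)*(1 - 9 - 99)/12 = 148 - (-1)*(-1)*(-107)/12 = 148 - 1*(-107/12) = 148 + 107/12 = 1883/12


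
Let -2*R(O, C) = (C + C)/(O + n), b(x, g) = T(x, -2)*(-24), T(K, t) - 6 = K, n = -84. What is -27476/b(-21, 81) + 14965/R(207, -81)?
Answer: 6115043/270 ≈ 22648.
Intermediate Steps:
T(K, t) = 6 + K
b(x, g) = -144 - 24*x (b(x, g) = (6 + x)*(-24) = -144 - 24*x)
R(O, C) = -C/(-84 + O) (R(O, C) = -(C + C)/(2*(O - 84)) = -2*C/(2*(-84 + O)) = -C/(-84 + O))
-27476/b(-21, 81) + 14965/R(207, -81) = -27476/(-144 - 24*(-21)) + 14965/((-1*(-81)/(-84 + 207))) = -27476/(-144 + 504) + 14965/((-1*(-81)/123)) = -27476/360 + 14965/((-1*(-81)*1/123)) = -27476*1/360 + 14965/(27/41) = -6869/90 + 14965*(41/27) = -6869/90 + 613565/27 = 6115043/270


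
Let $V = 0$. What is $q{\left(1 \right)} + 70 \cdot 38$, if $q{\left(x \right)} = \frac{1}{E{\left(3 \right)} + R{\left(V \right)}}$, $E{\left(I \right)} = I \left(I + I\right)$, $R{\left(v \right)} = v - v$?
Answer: $\frac{47881}{18} \approx 2660.1$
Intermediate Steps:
$R{\left(v \right)} = 0$
$E{\left(I \right)} = 2 I^{2}$ ($E{\left(I \right)} = I 2 I = 2 I^{2}$)
$q{\left(x \right)} = \frac{1}{18}$ ($q{\left(x \right)} = \frac{1}{2 \cdot 3^{2} + 0} = \frac{1}{2 \cdot 9 + 0} = \frac{1}{18 + 0} = \frac{1}{18}$)
$q{\left(1 \right)} + 70 \cdot 38 = \frac{1}{18} + 70 \cdot 38 = \frac{1}{18} + 2660 = \frac{47881}{18}$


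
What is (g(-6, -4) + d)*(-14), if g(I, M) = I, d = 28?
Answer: -308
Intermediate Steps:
(g(-6, -4) + d)*(-14) = (-6 + 28)*(-14) = 22*(-14) = -308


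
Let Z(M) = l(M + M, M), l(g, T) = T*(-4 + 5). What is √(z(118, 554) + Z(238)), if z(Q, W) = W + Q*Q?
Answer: 2*√3679 ≈ 121.31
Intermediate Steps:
l(g, T) = T (l(g, T) = T*1 = T)
Z(M) = M
z(Q, W) = W + Q²
√(z(118, 554) + Z(238)) = √((554 + 118²) + 238) = √((554 + 13924) + 238) = √(14478 + 238) = √14716 = 2*√3679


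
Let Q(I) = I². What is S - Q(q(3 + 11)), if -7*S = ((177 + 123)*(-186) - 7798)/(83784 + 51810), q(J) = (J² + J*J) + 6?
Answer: -75175180117/474579 ≈ -1.5840e+5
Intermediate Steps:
q(J) = 6 + 2*J² (q(J) = (J² + J²) + 6 = 2*J² + 6 = 6 + 2*J²)
S = 31799/474579 (S = -((177 + 123)*(-186) - 7798)/(7*(83784 + 51810)) = -(300*(-186) - 7798)/(7*135594) = -(-55800 - 7798)/(7*135594) = -(-63598)/(7*135594) = -⅐*(-31799/67797) = 31799/474579 ≈ 0.067005)
S - Q(q(3 + 11)) = 31799/474579 - (6 + 2*(3 + 11)²)² = 31799/474579 - (6 + 2*14²)² = 31799/474579 - (6 + 2*196)² = 31799/474579 - (6 + 392)² = 31799/474579 - 1*398² = 31799/474579 - 1*158404 = 31799/474579 - 158404 = -75175180117/474579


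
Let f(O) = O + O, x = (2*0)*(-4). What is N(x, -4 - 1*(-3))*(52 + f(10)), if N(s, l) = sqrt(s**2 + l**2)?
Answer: 72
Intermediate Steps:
x = 0 (x = 0*(-4) = 0)
f(O) = 2*O
N(s, l) = sqrt(l**2 + s**2)
N(x, -4 - 1*(-3))*(52 + f(10)) = sqrt((-4 - 1*(-3))**2 + 0**2)*(52 + 2*10) = sqrt((-4 + 3)**2 + 0)*(52 + 20) = sqrt((-1)**2 + 0)*72 = sqrt(1 + 0)*72 = sqrt(1)*72 = 1*72 = 72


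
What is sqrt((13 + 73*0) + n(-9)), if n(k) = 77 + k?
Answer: 9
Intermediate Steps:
sqrt((13 + 73*0) + n(-9)) = sqrt((13 + 73*0) + (77 - 9)) = sqrt((13 + 0) + 68) = sqrt(13 + 68) = sqrt(81) = 9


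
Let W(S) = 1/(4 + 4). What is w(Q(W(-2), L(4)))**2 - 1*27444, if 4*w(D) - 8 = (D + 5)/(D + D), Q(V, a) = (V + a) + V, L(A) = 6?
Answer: -43902479/1600 ≈ -27439.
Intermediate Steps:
W(S) = 1/8
Q(V, a) = a + 2*V
w(D) = 2 + (5 + D)/(8*D) (w(D) = 2 + ((D + 5)/(D + D))/4 = 2 + ((5 + D)/((2*D)))/4 = 2 + ((5 + D)*(1/(2*D)))/4 = 2 + ((5 + D)/(2*D))/4 = 2 + (5 + D)/(8*D))
w(Q(W(-2), L(4)))**2 - 1*27444 = ((5 + 17*(6 + 2*(1/8)))/(8*(6 + 2*(1/8))))**2 - 1*27444 = ((5 + 17*(6 + 1/4))/(8*(6 + 1/4)))**2 - 27444 = ((5 + 17*(25/4))/(8*(25/4)))**2 - 27444 = ((1/8)*(4/25)*(5 + 425/4))**2 - 27444 = ((1/8)*(4/25)*(445/4))**2 - 27444 = (89/40)**2 - 27444 = 7921/1600 - 27444 = -43902479/1600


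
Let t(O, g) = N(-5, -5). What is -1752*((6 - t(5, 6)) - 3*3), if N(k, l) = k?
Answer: -3504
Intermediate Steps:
t(O, g) = -5
-1752*((6 - t(5, 6)) - 3*3) = -1752*((6 - 1*(-5)) - 3*3) = -1752*((6 + 5) - 9) = -1752*(11 - 9) = -1752*2 = -3504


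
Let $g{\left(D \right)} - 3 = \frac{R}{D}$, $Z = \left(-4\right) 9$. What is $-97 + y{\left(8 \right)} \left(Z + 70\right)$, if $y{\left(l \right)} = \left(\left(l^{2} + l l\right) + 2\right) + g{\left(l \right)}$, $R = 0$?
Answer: $4425$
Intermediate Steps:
$Z = -36$
$g{\left(D \right)} = 3$ ($g{\left(D \right)} = 3 + \frac{0}{D} = 3 + 0 = 3$)
$y{\left(l \right)} = 5 + 2 l^{2}$ ($y{\left(l \right)} = \left(\left(l^{2} + l l\right) + 2\right) + 3 = \left(\left(l^{2} + l^{2}\right) + 2\right) + 3 = \left(2 l^{2} + 2\right) + 3 = \left(2 + 2 l^{2}\right) + 3 = 5 + 2 l^{2}$)
$-97 + y{\left(8 \right)} \left(Z + 70\right) = -97 + \left(5 + 2 \cdot 8^{2}\right) \left(-36 + 70\right) = -97 + \left(5 + 2 \cdot 64\right) 34 = -97 + \left(5 + 128\right) 34 = -97 + 133 \cdot 34 = -97 + 4522 = 4425$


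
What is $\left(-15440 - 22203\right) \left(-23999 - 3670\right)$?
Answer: $1041544167$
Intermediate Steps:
$\left(-15440 - 22203\right) \left(-23999 - 3670\right) = \left(-37643\right) \left(-27669\right) = 1041544167$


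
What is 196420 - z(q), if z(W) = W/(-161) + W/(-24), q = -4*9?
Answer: 63246685/322 ≈ 1.9642e+5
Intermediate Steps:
q = -36
z(W) = -185*W/3864 (z(W) = W*(-1/161) + W*(-1/24) = -W/161 - W/24 = -185*W/3864)
196420 - z(q) = 196420 - (-185)*(-36)/3864 = 196420 - 1*555/322 = 196420 - 555/322 = 63246685/322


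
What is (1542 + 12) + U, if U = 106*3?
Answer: 1872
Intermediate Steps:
U = 318
(1542 + 12) + U = (1542 + 12) + 318 = 1554 + 318 = 1872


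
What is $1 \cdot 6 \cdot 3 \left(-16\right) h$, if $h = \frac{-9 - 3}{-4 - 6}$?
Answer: $- \frac{1728}{5} \approx -345.6$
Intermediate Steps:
$h = \frac{6}{5}$ ($h = - \frac{12}{-10} = \left(-12\right) \left(- \frac{1}{10}\right) = \frac{6}{5} \approx 1.2$)
$1 \cdot 6 \cdot 3 \left(-16\right) h = 1 \cdot 6 \cdot 3 \left(-16\right) \frac{6}{5} = 6 \cdot 3 \left(-16\right) \frac{6}{5} = 18 \left(-16\right) \frac{6}{5} = \left(-288\right) \frac{6}{5} = - \frac{1728}{5}$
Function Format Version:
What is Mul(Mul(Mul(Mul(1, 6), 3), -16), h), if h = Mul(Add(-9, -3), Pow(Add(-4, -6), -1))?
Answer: Rational(-1728, 5) ≈ -345.60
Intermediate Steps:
h = Rational(6, 5) (h = Mul(-12, Pow(-10, -1)) = Mul(-12, Rational(-1, 10)) = Rational(6, 5) ≈ 1.2000)
Mul(Mul(Mul(Mul(1, 6), 3), -16), h) = Mul(Mul(Mul(Mul(1, 6), 3), -16), Rational(6, 5)) = Mul(Mul(Mul(6, 3), -16), Rational(6, 5)) = Mul(Mul(18, -16), Rational(6, 5)) = Mul(-288, Rational(6, 5)) = Rational(-1728, 5)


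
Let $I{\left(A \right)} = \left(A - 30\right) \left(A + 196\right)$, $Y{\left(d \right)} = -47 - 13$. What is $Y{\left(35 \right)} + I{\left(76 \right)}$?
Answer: $12452$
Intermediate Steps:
$Y{\left(d \right)} = -60$ ($Y{\left(d \right)} = -47 - 13 = -60$)
$I{\left(A \right)} = \left(-30 + A\right) \left(196 + A\right)$
$Y{\left(35 \right)} + I{\left(76 \right)} = -60 + \left(-5880 + 76^{2} + 166 \cdot 76\right) = -60 + \left(-5880 + 5776 + 12616\right) = -60 + 12512 = 12452$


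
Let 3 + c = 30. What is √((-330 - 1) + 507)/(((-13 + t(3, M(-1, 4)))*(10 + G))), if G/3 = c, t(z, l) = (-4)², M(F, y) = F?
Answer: 4*√11/273 ≈ 0.048595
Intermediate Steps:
t(z, l) = 16
c = 27 (c = -3 + 30 = 27)
G = 81 (G = 3*27 = 81)
√((-330 - 1) + 507)/(((-13 + t(3, M(-1, 4)))*(10 + G))) = √((-330 - 1) + 507)/(((-13 + 16)*(10 + 81))) = √(-331 + 507)/((3*91)) = √176/273 = (4*√11)*(1/273) = 4*√11/273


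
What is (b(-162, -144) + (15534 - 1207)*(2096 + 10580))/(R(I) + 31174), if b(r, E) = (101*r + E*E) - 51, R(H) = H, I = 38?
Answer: 181613375/31212 ≈ 5818.7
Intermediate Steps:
b(r, E) = -51 + E² + 101*r (b(r, E) = (101*r + E²) - 51 = (E² + 101*r) - 51 = -51 + E² + 101*r)
(b(-162, -144) + (15534 - 1207)*(2096 + 10580))/(R(I) + 31174) = ((-51 + (-144)² + 101*(-162)) + (15534 - 1207)*(2096 + 10580))/(38 + 31174) = ((-51 + 20736 - 16362) + 14327*12676)/31212 = (4323 + 181609052)*(1/31212) = 181613375*(1/31212) = 181613375/31212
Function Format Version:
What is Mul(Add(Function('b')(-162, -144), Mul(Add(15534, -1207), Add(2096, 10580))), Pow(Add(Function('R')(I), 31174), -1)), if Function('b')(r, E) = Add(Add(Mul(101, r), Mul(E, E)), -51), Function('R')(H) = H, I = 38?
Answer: Rational(181613375, 31212) ≈ 5818.7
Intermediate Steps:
Function('b')(r, E) = Add(-51, Pow(E, 2), Mul(101, r)) (Function('b')(r, E) = Add(Add(Mul(101, r), Pow(E, 2)), -51) = Add(Add(Pow(E, 2), Mul(101, r)), -51) = Add(-51, Pow(E, 2), Mul(101, r)))
Mul(Add(Function('b')(-162, -144), Mul(Add(15534, -1207), Add(2096, 10580))), Pow(Add(Function('R')(I), 31174), -1)) = Mul(Add(Add(-51, Pow(-144, 2), Mul(101, -162)), Mul(Add(15534, -1207), Add(2096, 10580))), Pow(Add(38, 31174), -1)) = Mul(Add(Add(-51, 20736, -16362), Mul(14327, 12676)), Pow(31212, -1)) = Mul(Add(4323, 181609052), Rational(1, 31212)) = Mul(181613375, Rational(1, 31212)) = Rational(181613375, 31212)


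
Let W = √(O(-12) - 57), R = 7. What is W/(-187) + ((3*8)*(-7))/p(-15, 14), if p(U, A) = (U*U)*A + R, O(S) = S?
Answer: -24/451 - I*√69/187 ≈ -0.053215 - 0.04442*I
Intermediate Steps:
p(U, A) = 7 + A*U² (p(U, A) = (U*U)*A + 7 = U²*A + 7 = A*U² + 7 = 7 + A*U²)
W = I*√69 (W = √(-12 - 57) = √(-69) = I*√69 ≈ 8.3066*I)
W/(-187) + ((3*8)*(-7))/p(-15, 14) = (I*√69)/(-187) + ((3*8)*(-7))/(7 + 14*(-15)²) = (I*√69)*(-1/187) + (24*(-7))/(7 + 14*225) = -I*√69/187 - 168/(7 + 3150) = -I*√69/187 - 168/3157 = -I*√69/187 - 168*1/3157 = -I*√69/187 - 24/451 = -24/451 - I*√69/187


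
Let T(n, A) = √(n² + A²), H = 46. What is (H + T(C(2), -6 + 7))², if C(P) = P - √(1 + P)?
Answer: (46 + √(1 + (2 - √3)²))² ≈ 2212.3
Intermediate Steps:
T(n, A) = √(A² + n²)
(H + T(C(2), -6 + 7))² = (46 + √((-6 + 7)² + (2 - √(1 + 2))²))² = (46 + √(1² + (2 - √3)²))² = (46 + √(1 + (2 - √3)²))²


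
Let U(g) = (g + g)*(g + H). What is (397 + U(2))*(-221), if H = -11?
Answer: -79781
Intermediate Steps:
U(g) = 2*g*(-11 + g) (U(g) = (g + g)*(g - 11) = (2*g)*(-11 + g) = 2*g*(-11 + g))
(397 + U(2))*(-221) = (397 + 2*2*(-11 + 2))*(-221) = (397 + 2*2*(-9))*(-221) = (397 - 36)*(-221) = 361*(-221) = -79781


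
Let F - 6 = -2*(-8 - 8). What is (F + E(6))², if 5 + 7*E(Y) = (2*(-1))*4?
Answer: 64009/49 ≈ 1306.3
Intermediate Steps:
E(Y) = -13/7 (E(Y) = -5/7 + ((2*(-1))*4)/7 = -5/7 + (-2*4)/7 = -5/7 + (⅐)*(-8) = -5/7 - 8/7 = -13/7)
F = 38 (F = 6 - 2*(-8 - 8) = 6 - 2*(-16) = 6 + 32 = 38)
(F + E(6))² = (38 - 13/7)² = (253/7)² = 64009/49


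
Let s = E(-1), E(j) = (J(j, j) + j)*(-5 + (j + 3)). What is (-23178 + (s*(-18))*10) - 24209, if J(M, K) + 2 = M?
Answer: -49547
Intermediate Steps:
J(M, K) = -2 + M
E(j) = (-2 + j)*(-2 + 2*j) (E(j) = ((-2 + j) + j)*(-5 + (j + 3)) = (-2 + 2*j)*(-5 + (3 + j)) = (-2 + 2*j)*(-2 + j) = (-2 + j)*(-2 + 2*j))
s = 12 (s = 4 - 6*(-1) + 2*(-1)² = 4 + 6 + 2*1 = 4 + 6 + 2 = 12)
(-23178 + (s*(-18))*10) - 24209 = (-23178 + (12*(-18))*10) - 24209 = (-23178 - 216*10) - 24209 = (-23178 - 2160) - 24209 = -25338 - 24209 = -49547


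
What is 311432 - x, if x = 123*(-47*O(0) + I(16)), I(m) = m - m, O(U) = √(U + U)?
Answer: 311432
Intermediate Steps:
O(U) = √2*√U (O(U) = √(2*U) = √2*√U)
I(m) = 0
x = 0 (x = 123*(-47*√2*√0 + 0) = 123*(-47*√2*0 + 0) = 123*(-47*0 + 0) = 123*(0 + 0) = 123*0 = 0)
311432 - x = 311432 - 1*0 = 311432 + 0 = 311432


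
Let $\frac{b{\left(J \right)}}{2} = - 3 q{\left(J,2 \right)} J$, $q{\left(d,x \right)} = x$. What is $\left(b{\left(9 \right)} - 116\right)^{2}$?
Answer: $50176$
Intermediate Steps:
$b{\left(J \right)} = - 12 J$ ($b{\left(J \right)} = 2 \left(-3\right) 2 J = 2 \left(- 6 J\right) = - 12 J$)
$\left(b{\left(9 \right)} - 116\right)^{2} = \left(\left(-12\right) 9 - 116\right)^{2} = \left(-108 - 116\right)^{2} = \left(-224\right)^{2} = 50176$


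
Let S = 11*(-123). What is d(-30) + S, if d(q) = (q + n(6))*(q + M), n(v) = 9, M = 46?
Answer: -1689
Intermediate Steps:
d(q) = (9 + q)*(46 + q) (d(q) = (q + 9)*(q + 46) = (9 + q)*(46 + q))
S = -1353
d(-30) + S = (414 + (-30)² + 55*(-30)) - 1353 = (414 + 900 - 1650) - 1353 = -336 - 1353 = -1689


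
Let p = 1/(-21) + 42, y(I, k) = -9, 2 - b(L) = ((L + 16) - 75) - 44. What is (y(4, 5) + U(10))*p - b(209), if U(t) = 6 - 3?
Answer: -1034/7 ≈ -147.71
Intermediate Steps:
b(L) = 105 - L (b(L) = 2 - (((L + 16) - 75) - 44) = 2 - (((16 + L) - 75) - 44) = 2 - ((-59 + L) - 44) = 2 - (-103 + L) = 2 + (103 - L) = 105 - L)
U(t) = 3
p = 881/21 (p = -1/21 + 42 = 881/21 ≈ 41.952)
(y(4, 5) + U(10))*p - b(209) = (-9 + 3)*(881/21) - (105 - 1*209) = -6*881/21 - (105 - 209) = -1762/7 - 1*(-104) = -1762/7 + 104 = -1034/7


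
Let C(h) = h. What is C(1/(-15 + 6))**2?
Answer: 1/81 ≈ 0.012346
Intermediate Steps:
C(1/(-15 + 6))**2 = (1/(-15 + 6))**2 = (1/(-9))**2 = (-1/9)**2 = 1/81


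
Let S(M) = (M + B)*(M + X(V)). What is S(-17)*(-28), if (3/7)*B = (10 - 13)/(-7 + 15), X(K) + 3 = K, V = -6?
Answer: -13013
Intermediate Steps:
X(K) = -3 + K
B = -7/8 (B = 7*((10 - 13)/(-7 + 15))/3 = 7*(-3/8)/3 = 7*(-3*⅛)/3 = (7/3)*(-3/8) = -7/8 ≈ -0.87500)
S(M) = (-9 + M)*(-7/8 + M) (S(M) = (M - 7/8)*(M + (-3 - 6)) = (-7/8 + M)*(M - 9) = (-7/8 + M)*(-9 + M) = (-9 + M)*(-7/8 + M))
S(-17)*(-28) = (63/8 + (-17)² - 79/8*(-17))*(-28) = (63/8 + 289 + 1343/8)*(-28) = (1859/4)*(-28) = -13013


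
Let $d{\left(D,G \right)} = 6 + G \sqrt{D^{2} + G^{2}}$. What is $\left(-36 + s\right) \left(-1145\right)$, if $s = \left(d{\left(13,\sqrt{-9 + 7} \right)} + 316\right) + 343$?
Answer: $-720205 - 1145 i \sqrt{334} \approx -7.2021 \cdot 10^{5} - 20926.0 i$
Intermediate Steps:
$s = 665 + i \sqrt{334}$ ($s = \left(\left(6 + \sqrt{-9 + 7} \sqrt{13^{2} + \left(\sqrt{-9 + 7}\right)^{2}}\right) + 316\right) + 343 = \left(\left(6 + \sqrt{-2} \sqrt{169 + \left(\sqrt{-2}\right)^{2}}\right) + 316\right) + 343 = \left(\left(6 + i \sqrt{2} \sqrt{169 + \left(i \sqrt{2}\right)^{2}}\right) + 316\right) + 343 = \left(\left(6 + i \sqrt{2} \sqrt{169 - 2}\right) + 316\right) + 343 = \left(\left(6 + i \sqrt{2} \sqrt{167}\right) + 316\right) + 343 = \left(\left(6 + i \sqrt{334}\right) + 316\right) + 343 = \left(322 + i \sqrt{334}\right) + 343 = 665 + i \sqrt{334} \approx 665.0 + 18.276 i$)
$\left(-36 + s\right) \left(-1145\right) = \left(-36 + \left(665 + i \sqrt{334}\right)\right) \left(-1145\right) = \left(629 + i \sqrt{334}\right) \left(-1145\right) = -720205 - 1145 i \sqrt{334}$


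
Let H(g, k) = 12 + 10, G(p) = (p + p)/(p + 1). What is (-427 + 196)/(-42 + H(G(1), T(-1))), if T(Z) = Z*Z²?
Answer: 231/20 ≈ 11.550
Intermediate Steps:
G(p) = 2*p/(1 + p) (G(p) = (2*p)/(1 + p) = 2*p/(1 + p))
T(Z) = Z³
H(g, k) = 22
(-427 + 196)/(-42 + H(G(1), T(-1))) = (-427 + 196)/(-42 + 22) = -231/(-20) = -231*(-1/20) = 231/20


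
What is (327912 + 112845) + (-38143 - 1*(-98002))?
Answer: 500616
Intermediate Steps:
(327912 + 112845) + (-38143 - 1*(-98002)) = 440757 + (-38143 + 98002) = 440757 + 59859 = 500616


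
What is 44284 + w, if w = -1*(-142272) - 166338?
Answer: 20218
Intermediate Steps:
w = -24066 (w = 142272 - 166338 = -24066)
44284 + w = 44284 - 24066 = 20218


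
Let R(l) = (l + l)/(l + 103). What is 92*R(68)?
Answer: 12512/171 ≈ 73.170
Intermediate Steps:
R(l) = 2*l/(103 + l) (R(l) = (2*l)/(103 + l) = 2*l/(103 + l))
92*R(68) = 92*(2*68/(103 + 68)) = 92*(2*68/171) = 92*(2*68*(1/171)) = 92*(136/171) = 12512/171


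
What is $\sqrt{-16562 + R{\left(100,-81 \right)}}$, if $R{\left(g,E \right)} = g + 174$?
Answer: $4 i \sqrt{1018} \approx 127.62 i$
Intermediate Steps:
$R{\left(g,E \right)} = 174 + g$
$\sqrt{-16562 + R{\left(100,-81 \right)}} = \sqrt{-16562 + \left(174 + 100\right)} = \sqrt{-16562 + 274} = \sqrt{-16288} = 4 i \sqrt{1018}$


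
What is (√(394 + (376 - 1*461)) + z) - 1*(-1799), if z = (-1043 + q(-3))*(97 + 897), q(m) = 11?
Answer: -1024009 + √309 ≈ -1.0240e+6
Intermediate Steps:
z = -1025808 (z = (-1043 + 11)*(97 + 897) = -1032*994 = -1025808)
(√(394 + (376 - 1*461)) + z) - 1*(-1799) = (√(394 + (376 - 1*461)) - 1025808) - 1*(-1799) = (√(394 + (376 - 461)) - 1025808) + 1799 = (√(394 - 85) - 1025808) + 1799 = (√309 - 1025808) + 1799 = (-1025808 + √309) + 1799 = -1024009 + √309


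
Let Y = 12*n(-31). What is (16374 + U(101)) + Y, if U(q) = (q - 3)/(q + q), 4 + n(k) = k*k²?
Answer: -34457717/101 ≈ -3.4117e+5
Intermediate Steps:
n(k) = -4 + k³ (n(k) = -4 + k*k² = -4 + k³)
Y = -357540 (Y = 12*(-4 + (-31)³) = 12*(-4 - 29791) = 12*(-29795) = -357540)
U(q) = (-3 + q)/(2*q) (U(q) = (-3 + q)/((2*q)) = (-3 + q)*(1/(2*q)) = (-3 + q)/(2*q))
(16374 + U(101)) + Y = (16374 + (½)*(-3 + 101)/101) - 357540 = (16374 + (½)*(1/101)*98) - 357540 = (16374 + 49/101) - 357540 = 1653823/101 - 357540 = -34457717/101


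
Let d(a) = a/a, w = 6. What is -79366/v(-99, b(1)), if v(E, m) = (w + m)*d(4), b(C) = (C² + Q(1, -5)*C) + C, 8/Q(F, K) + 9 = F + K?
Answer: -515879/48 ≈ -10747.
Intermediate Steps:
d(a) = 1
Q(F, K) = 8/(-9 + F + K) (Q(F, K) = 8/(-9 + (F + K)) = 8/(-9 + F + K))
b(C) = C² + 5*C/13 (b(C) = (C² + (8/(-9 + 1 - 5))*C) + C = (C² + (8/(-13))*C) + C = (C² + (8*(-1/13))*C) + C = (C² - 8*C/13) + C = C² + 5*C/13)
v(E, m) = 6 + m (v(E, m) = (6 + m)*1 = 6 + m)
-79366/v(-99, b(1)) = -79366/(6 + (1/13)*1*(5 + 13*1)) = -79366/(6 + (1/13)*1*(5 + 13)) = -79366/(6 + (1/13)*1*18) = -79366/(6 + 18/13) = -79366/96/13 = -79366*13/96 = -515879/48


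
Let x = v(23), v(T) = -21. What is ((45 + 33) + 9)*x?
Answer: -1827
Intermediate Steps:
x = -21
((45 + 33) + 9)*x = ((45 + 33) + 9)*(-21) = (78 + 9)*(-21) = 87*(-21) = -1827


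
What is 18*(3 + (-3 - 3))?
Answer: -54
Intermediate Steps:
18*(3 + (-3 - 3)) = 18*(3 - 6) = 18*(-3) = -54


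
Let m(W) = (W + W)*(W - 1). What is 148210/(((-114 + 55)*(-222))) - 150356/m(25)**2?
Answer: 8810543213/785880000 ≈ 11.211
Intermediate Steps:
m(W) = 2*W*(-1 + W) (m(W) = (2*W)*(-1 + W) = 2*W*(-1 + W))
148210/(((-114 + 55)*(-222))) - 150356/m(25)**2 = 148210/(((-114 + 55)*(-222))) - 150356*1/(2500*(-1 + 25)**2) = 148210/((-59*(-222))) - 150356/((2*25*24)**2) = 148210/13098 - 150356/(1200**2) = 148210*(1/13098) - 150356/1440000 = 74105/6549 - 150356*1/1440000 = 74105/6549 - 37589/360000 = 8810543213/785880000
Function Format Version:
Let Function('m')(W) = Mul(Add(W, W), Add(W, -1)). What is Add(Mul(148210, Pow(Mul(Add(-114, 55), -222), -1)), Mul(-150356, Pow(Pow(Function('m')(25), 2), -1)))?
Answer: Rational(8810543213, 785880000) ≈ 11.211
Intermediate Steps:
Function('m')(W) = Mul(2, W, Add(-1, W)) (Function('m')(W) = Mul(Mul(2, W), Add(-1, W)) = Mul(2, W, Add(-1, W)))
Add(Mul(148210, Pow(Mul(Add(-114, 55), -222), -1)), Mul(-150356, Pow(Pow(Function('m')(25), 2), -1))) = Add(Mul(148210, Pow(Mul(Add(-114, 55), -222), -1)), Mul(-150356, Pow(Pow(Mul(2, 25, Add(-1, 25)), 2), -1))) = Add(Mul(148210, Pow(Mul(-59, -222), -1)), Mul(-150356, Pow(Pow(Mul(2, 25, 24), 2), -1))) = Add(Mul(148210, Pow(13098, -1)), Mul(-150356, Pow(Pow(1200, 2), -1))) = Add(Mul(148210, Rational(1, 13098)), Mul(-150356, Pow(1440000, -1))) = Add(Rational(74105, 6549), Mul(-150356, Rational(1, 1440000))) = Add(Rational(74105, 6549), Rational(-37589, 360000)) = Rational(8810543213, 785880000)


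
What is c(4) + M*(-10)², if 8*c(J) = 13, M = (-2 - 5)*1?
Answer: -5587/8 ≈ -698.38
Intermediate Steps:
M = -7 (M = -7*1 = -7)
c(J) = 13/8 (c(J) = (⅛)*13 = 13/8)
c(4) + M*(-10)² = 13/8 - 7*(-10)² = 13/8 - 7*100 = 13/8 - 700 = -5587/8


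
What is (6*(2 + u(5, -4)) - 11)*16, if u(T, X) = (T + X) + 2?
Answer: 304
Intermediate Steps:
u(T, X) = 2 + T + X
(6*(2 + u(5, -4)) - 11)*16 = (6*(2 + (2 + 5 - 4)) - 11)*16 = (6*(2 + 3) - 11)*16 = (6*5 - 11)*16 = (30 - 11)*16 = 19*16 = 304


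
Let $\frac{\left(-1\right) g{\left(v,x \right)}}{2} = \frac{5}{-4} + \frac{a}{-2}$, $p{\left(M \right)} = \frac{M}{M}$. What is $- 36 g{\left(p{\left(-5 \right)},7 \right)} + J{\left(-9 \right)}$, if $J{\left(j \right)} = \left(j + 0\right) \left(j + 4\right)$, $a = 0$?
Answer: $-45$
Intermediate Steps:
$p{\left(M \right)} = 1$
$J{\left(j \right)} = j \left(4 + j\right)$
$g{\left(v,x \right)} = \frac{5}{2}$ ($g{\left(v,x \right)} = - 2 \left(\frac{5}{-4} + \frac{0}{-2}\right) = - 2 \left(5 \left(- \frac{1}{4}\right) + 0 \left(- \frac{1}{2}\right)\right) = - 2 \left(- \frac{5}{4} + 0\right) = \left(-2\right) \left(- \frac{5}{4}\right) = \frac{5}{2}$)
$- 36 g{\left(p{\left(-5 \right)},7 \right)} + J{\left(-9 \right)} = \left(-36\right) \frac{5}{2} - 9 \left(4 - 9\right) = -90 - -45 = -90 + 45 = -45$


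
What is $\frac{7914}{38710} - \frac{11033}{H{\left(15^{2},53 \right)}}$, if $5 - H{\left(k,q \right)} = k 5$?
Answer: $\frac{6227873}{619360} \approx 10.055$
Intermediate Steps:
$H{\left(k,q \right)} = 5 - 5 k$ ($H{\left(k,q \right)} = 5 - k 5 = 5 - 5 k$)
$\frac{7914}{38710} - \frac{11033}{H{\left(15^{2},53 \right)}} = \frac{7914}{38710} - \frac{11033}{5 - 5 \cdot 15^{2}} = 7914 \cdot \frac{1}{38710} - \frac{11033}{5 - 1125} = \frac{3957}{19355} - \frac{11033}{5 - 1125} = \frac{3957}{19355} - \frac{11033}{-1120} = \frac{3957}{19355} - - \frac{11033}{1120} = \frac{3957}{19355} + \frac{11033}{1120} = \frac{6227873}{619360}$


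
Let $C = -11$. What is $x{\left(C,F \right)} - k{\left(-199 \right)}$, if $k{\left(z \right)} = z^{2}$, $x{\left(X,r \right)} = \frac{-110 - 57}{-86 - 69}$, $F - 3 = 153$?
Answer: $- \frac{6137988}{155} \approx -39600.0$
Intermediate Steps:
$F = 156$ ($F = 3 + 153 = 156$)
$x{\left(X,r \right)} = \frac{167}{155}$ ($x{\left(X,r \right)} = - \frac{167}{-155} = \left(-167\right) \left(- \frac{1}{155}\right) = \frac{167}{155}$)
$x{\left(C,F \right)} - k{\left(-199 \right)} = \frac{167}{155} - \left(-199\right)^{2} = \frac{167}{155} - 39601 = - \frac{6137988}{155}$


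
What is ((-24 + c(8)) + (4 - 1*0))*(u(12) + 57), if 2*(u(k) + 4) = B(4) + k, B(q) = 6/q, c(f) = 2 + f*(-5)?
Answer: -6931/2 ≈ -3465.5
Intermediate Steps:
c(f) = 2 - 5*f
u(k) = -13/4 + k/2 (u(k) = -4 + (6/4 + k)/2 = -4 + (6*(¼) + k)/2 = -4 + (3/2 + k)/2 = -4 + (¾ + k/2) = -13/4 + k/2)
((-24 + c(8)) + (4 - 1*0))*(u(12) + 57) = ((-24 + (2 - 5*8)) + (4 - 1*0))*((-13/4 + (½)*12) + 57) = ((-24 + (2 - 40)) + (4 + 0))*((-13/4 + 6) + 57) = ((-24 - 38) + 4)*(11/4 + 57) = (-62 + 4)*(239/4) = -58*239/4 = -6931/2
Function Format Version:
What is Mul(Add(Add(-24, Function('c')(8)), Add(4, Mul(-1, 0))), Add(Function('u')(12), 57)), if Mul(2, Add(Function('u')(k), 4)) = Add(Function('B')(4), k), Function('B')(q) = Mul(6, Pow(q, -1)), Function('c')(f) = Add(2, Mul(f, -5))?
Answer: Rational(-6931, 2) ≈ -3465.5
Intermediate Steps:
Function('c')(f) = Add(2, Mul(-5, f))
Function('u')(k) = Add(Rational(-13, 4), Mul(Rational(1, 2), k)) (Function('u')(k) = Add(-4, Mul(Rational(1, 2), Add(Mul(6, Pow(4, -1)), k))) = Add(-4, Mul(Rational(1, 2), Add(Mul(6, Rational(1, 4)), k))) = Add(-4, Mul(Rational(1, 2), Add(Rational(3, 2), k))) = Add(-4, Add(Rational(3, 4), Mul(Rational(1, 2), k))) = Add(Rational(-13, 4), Mul(Rational(1, 2), k)))
Mul(Add(Add(-24, Function('c')(8)), Add(4, Mul(-1, 0))), Add(Function('u')(12), 57)) = Mul(Add(Add(-24, Add(2, Mul(-5, 8))), Add(4, Mul(-1, 0))), Add(Add(Rational(-13, 4), Mul(Rational(1, 2), 12)), 57)) = Mul(Add(Add(-24, Add(2, -40)), Add(4, 0)), Add(Add(Rational(-13, 4), 6), 57)) = Mul(Add(Add(-24, -38), 4), Add(Rational(11, 4), 57)) = Mul(Add(-62, 4), Rational(239, 4)) = Mul(-58, Rational(239, 4)) = Rational(-6931, 2)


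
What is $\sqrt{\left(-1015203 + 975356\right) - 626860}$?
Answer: $i \sqrt{666707} \approx 816.52 i$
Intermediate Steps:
$\sqrt{\left(-1015203 + 975356\right) - 626860} = \sqrt{-39847 - 626860} = \sqrt{-666707} = i \sqrt{666707}$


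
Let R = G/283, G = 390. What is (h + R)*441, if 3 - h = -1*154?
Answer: 19766061/283 ≈ 69845.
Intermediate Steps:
R = 390/283 ≈ 1.3781
h = 157 (h = 3 - (-1)*154 = 3 - 1*(-154) = 3 + 154 = 157)
(h + R)*441 = (157 + 390/283)*441 = (44821/283)*441 = 19766061/283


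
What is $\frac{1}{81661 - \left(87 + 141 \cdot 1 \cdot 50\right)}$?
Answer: $\frac{1}{74524} \approx 1.3418 \cdot 10^{-5}$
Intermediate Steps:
$\frac{1}{81661 - \left(87 + 141 \cdot 1 \cdot 50\right)} = \frac{1}{81661 - 7137} = \frac{1}{74524}$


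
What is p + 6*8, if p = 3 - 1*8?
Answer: 43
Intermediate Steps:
p = -5 (p = 3 - 8 = -5)
p + 6*8 = -5 + 6*8 = -5 + 48 = 43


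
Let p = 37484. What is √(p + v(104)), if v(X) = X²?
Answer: 10*√483 ≈ 219.77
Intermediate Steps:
√(p + v(104)) = √(37484 + 104²) = √(37484 + 10816) = √48300 = 10*√483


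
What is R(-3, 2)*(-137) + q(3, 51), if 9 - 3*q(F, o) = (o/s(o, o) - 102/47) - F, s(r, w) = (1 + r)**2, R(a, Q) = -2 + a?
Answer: 87654769/127088 ≈ 689.72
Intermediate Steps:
q(F, o) = 175/47 + F/3 - o/(3*(1 + o)**2) (q(F, o) = 3 - ((o/((1 + o)**2) - 102/47) - F)/3 = 3 - ((o/(1 + o)**2 - 102*1/47) - F)/3 = 3 - ((o/(1 + o)**2 - 102/47) - F)/3 = 3 - ((-102/47 + o/(1 + o)**2) - F)/3 = 3 - (-102/47 - F + o/(1 + o)**2)/3 = 3 + (34/47 + F/3 - o/(3*(1 + o)**2)) = 175/47 + F/3 - o/(3*(1 + o)**2))
R(-3, 2)*(-137) + q(3, 51) = (-2 - 3)*(-137) + (175/47 + (1/3)*3 - 1/3*51/(1 + 51)**2) = -5*(-137) + (175/47 + 1 - 1/3*51/52**2) = 685 + (175/47 + 1 - 1/3*51*1/2704) = 685 + (175/47 + 1 - 17/2704) = 685 + 599489/127088 = 87654769/127088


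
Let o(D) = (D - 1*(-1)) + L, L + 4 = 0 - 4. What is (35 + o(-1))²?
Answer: 729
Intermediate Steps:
L = -8 (L = -4 + (0 - 4) = -4 - 4 = -8)
o(D) = -7 + D (o(D) = (D - 1*(-1)) - 8 = (D + 1) - 8 = (1 + D) - 8 = -7 + D)
(35 + o(-1))² = (35 + (-7 - 1))² = (35 - 8)² = 27² = 729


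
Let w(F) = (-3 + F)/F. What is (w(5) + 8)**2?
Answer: 1764/25 ≈ 70.560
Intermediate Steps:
w(F) = (-3 + F)/F
(w(5) + 8)**2 = ((-3 + 5)/5 + 8)**2 = ((1/5)*2 + 8)**2 = (2/5 + 8)**2 = (42/5)**2 = 1764/25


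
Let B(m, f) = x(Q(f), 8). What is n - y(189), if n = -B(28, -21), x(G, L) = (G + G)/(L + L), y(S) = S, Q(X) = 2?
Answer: -757/4 ≈ -189.25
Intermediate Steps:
x(G, L) = G/L (x(G, L) = (2*G)/((2*L)) = (2*G)*(1/(2*L)) = G/L)
B(m, f) = ¼ (B(m, f) = 2/8 = 2*(⅛) = ¼)
n = -¼ (n = -1*¼ = -¼ ≈ -0.25000)
n - y(189) = -¼ - 1*189 = -¼ - 189 = -757/4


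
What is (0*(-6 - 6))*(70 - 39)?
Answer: 0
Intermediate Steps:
(0*(-6 - 6))*(70 - 39) = (0*(-12))*31 = 0*31 = 0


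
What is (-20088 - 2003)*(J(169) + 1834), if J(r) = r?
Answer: -44248273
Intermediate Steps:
(-20088 - 2003)*(J(169) + 1834) = (-20088 - 2003)*(169 + 1834) = -22091*2003 = -44248273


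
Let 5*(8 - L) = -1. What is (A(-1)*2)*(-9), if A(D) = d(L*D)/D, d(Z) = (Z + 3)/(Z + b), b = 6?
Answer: 468/11 ≈ 42.545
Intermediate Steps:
L = 41/5 (L = 8 - 1/5*(-1) = 8 + 1/5 = 41/5 ≈ 8.2000)
d(Z) = (3 + Z)/(6 + Z) (d(Z) = (Z + 3)/(Z + 6) = (3 + Z)/(6 + Z))
A(D) = (3 + 41*D/5)/(D*(6 + 41*D/5)) (A(D) = ((3 + 41*D/5)/(6 + 41*D/5))/D = (3 + 41*D/5)/(D*(6 + 41*D/5)))
(A(-1)*2)*(-9) = (((15 + 41*(-1))/((-1)*(30 + 41*(-1))))*2)*(-9) = (-(15 - 41)/(30 - 41)*2)*(-9) = (-1*(-26)/(-11)*2)*(-9) = (-1*(-1/11)*(-26)*2)*(-9) = -26/11*2*(-9) = -52/11*(-9) = 468/11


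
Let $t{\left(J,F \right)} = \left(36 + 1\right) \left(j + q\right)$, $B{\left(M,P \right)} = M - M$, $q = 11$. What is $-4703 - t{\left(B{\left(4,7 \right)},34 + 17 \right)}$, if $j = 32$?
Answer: $-6294$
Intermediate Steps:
$B{\left(M,P \right)} = 0$
$t{\left(J,F \right)} = 1591$ ($t{\left(J,F \right)} = \left(36 + 1\right) \left(32 + 11\right) = 37 \cdot 43 = 1591$)
$-4703 - t{\left(B{\left(4,7 \right)},34 + 17 \right)} = -4703 - 1591 = -6294$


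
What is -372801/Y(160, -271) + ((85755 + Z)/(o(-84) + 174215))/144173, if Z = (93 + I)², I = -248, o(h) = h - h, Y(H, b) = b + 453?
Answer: -144056610415619/70327877746 ≈ -2048.4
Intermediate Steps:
Y(H, b) = 453 + b
o(h) = 0
Z = 24025 (Z = (93 - 248)² = (-155)² = 24025)
-372801/Y(160, -271) + ((85755 + Z)/(o(-84) + 174215))/144173 = -372801/(453 - 271) + ((85755 + 24025)/(0 + 174215))/144173 = -372801/182 + (109780/174215)*(1/144173) = -372801*1/182 + (109780*(1/174215))*(1/144173) = -28677/14 + (21956/34843)*(1/144173) = -28677/14 + 21956/5023419839 = -144056610415619/70327877746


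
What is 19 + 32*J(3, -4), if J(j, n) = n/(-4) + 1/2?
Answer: 67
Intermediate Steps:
J(j, n) = 1/2 - n/4 (J(j, n) = n*(-1/4) + 1*(1/2) = -n/4 + 1/2 = 1/2 - n/4)
19 + 32*J(3, -4) = 19 + 32*(1/2 - 1/4*(-4)) = 19 + 32*(1/2 + 1) = 19 + 32*(3/2) = 19 + 48 = 67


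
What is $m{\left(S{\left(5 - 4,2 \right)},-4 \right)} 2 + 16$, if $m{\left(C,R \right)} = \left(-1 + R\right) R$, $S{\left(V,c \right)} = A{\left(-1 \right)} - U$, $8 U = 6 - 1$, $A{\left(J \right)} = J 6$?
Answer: $56$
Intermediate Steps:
$A{\left(J \right)} = 6 J$
$U = \frac{5}{8}$ ($U = \frac{6 - 1}{8} = \frac{1}{8} \cdot 5 = \frac{5}{8} \approx 0.625$)
$S{\left(V,c \right)} = - \frac{53}{8}$ ($S{\left(V,c \right)} = 6 \left(-1\right) - \frac{5}{8} = -6 - \frac{5}{8} = - \frac{53}{8}$)
$m{\left(C,R \right)} = R \left(-1 + R\right)$
$m{\left(S{\left(5 - 4,2 \right)},-4 \right)} 2 + 16 = - 4 \left(-1 - 4\right) 2 + 16 = \left(-4\right) \left(-5\right) 2 + 16 = 20 \cdot 2 + 16 = 40 + 16 = 56$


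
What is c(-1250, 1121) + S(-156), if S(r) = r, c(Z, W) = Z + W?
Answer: -285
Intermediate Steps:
c(Z, W) = W + Z
c(-1250, 1121) + S(-156) = (1121 - 1250) - 156 = -129 - 156 = -285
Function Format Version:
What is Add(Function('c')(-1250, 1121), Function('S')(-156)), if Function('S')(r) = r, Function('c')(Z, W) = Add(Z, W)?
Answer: -285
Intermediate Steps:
Function('c')(Z, W) = Add(W, Z)
Add(Function('c')(-1250, 1121), Function('S')(-156)) = Add(Add(1121, -1250), -156) = Add(-129, -156) = -285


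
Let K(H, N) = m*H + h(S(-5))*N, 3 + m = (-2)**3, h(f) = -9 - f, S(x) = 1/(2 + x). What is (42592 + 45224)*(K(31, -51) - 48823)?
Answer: -4278571152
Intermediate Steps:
m = -11 (m = -3 + (-2)**3 = -3 - 8 = -11)
K(H, N) = -11*H - 26*N/3 (K(H, N) = -11*H + (-9 - 1/(2 - 5))*N = -11*H + (-9 - 1/(-3))*N = -11*H + (-9 - 1*(-1/3))*N = -11*H + (-9 + 1/3)*N = -11*H - 26*N/3)
(42592 + 45224)*(K(31, -51) - 48823) = (42592 + 45224)*((-11*31 - 26/3*(-51)) - 48823) = 87816*((-341 + 442) - 48823) = 87816*(101 - 48823) = 87816*(-48722) = -4278571152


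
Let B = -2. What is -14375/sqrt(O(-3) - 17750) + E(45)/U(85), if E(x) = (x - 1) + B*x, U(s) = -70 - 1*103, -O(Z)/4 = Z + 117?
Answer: 46/173 + 14375*I*sqrt(18206)/18206 ≈ 0.2659 + 106.54*I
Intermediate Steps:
O(Z) = -468 - 4*Z (O(Z) = -4*(Z + 117) = -4*(117 + Z) = -468 - 4*Z)
U(s) = -173 (U(s) = -70 - 103 = -173)
E(x) = -1 - x (E(x) = (x - 1) - 2*x = (-1 + x) - 2*x = -1 - x)
-14375/sqrt(O(-3) - 17750) + E(45)/U(85) = -14375/sqrt((-468 - 4*(-3)) - 17750) + (-1 - 1*45)/(-173) = -14375/sqrt((-468 + 12) - 17750) + (-1 - 45)*(-1/173) = -14375/sqrt(-456 - 17750) - 46*(-1/173) = -14375*(-I*sqrt(18206)/18206) + 46/173 = -(-14375)*I*sqrt(18206)/18206 + 46/173 = 14375*I*sqrt(18206)/18206 + 46/173 = 46/173 + 14375*I*sqrt(18206)/18206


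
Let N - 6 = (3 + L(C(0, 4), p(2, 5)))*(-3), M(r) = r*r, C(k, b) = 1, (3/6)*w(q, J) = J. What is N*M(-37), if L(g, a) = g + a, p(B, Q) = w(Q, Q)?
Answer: -49284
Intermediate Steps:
w(q, J) = 2*J
p(B, Q) = 2*Q
L(g, a) = a + g
M(r) = r**2
N = -36 (N = 6 + (3 + (2*5 + 1))*(-3) = 6 + (3 + (10 + 1))*(-3) = 6 + (3 + 11)*(-3) = 6 + 14*(-3) = 6 - 42 = -36)
N*M(-37) = -36*(-37)**2 = -36*1369 = -49284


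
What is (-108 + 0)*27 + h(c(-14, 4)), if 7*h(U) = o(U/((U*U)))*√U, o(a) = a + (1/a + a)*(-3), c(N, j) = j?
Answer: -20437/7 ≈ -2919.6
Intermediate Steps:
o(a) = -3/a - 2*a (o(a) = a + (a + 1/a)*(-3) = a + (-3*a - 3/a) = -3/a - 2*a)
h(U) = √U*(-3*U - 2/U)/7 (h(U) = ((-3*U - 2*U/(U*U))*√U)/7 = ((-3*U - 2*U/(U²))*√U)/7 = ((-3*U - 2*U/U²)*√U)/7 = ((-3*U - 2/U)*√U)/7 = (√U*(-3*U - 2/U))/7 = √U*(-3*U - 2/U)/7)
(-108 + 0)*27 + h(c(-14, 4)) = (-108 + 0)*27 + (-2 - 3*4²)/(7*√4) = -108*27 + (⅐)*(½)*(-2 - 3*16) = -2916 + (⅐)*(½)*(-2 - 48) = -2916 + (⅐)*(½)*(-50) = -2916 - 25/7 = -20437/7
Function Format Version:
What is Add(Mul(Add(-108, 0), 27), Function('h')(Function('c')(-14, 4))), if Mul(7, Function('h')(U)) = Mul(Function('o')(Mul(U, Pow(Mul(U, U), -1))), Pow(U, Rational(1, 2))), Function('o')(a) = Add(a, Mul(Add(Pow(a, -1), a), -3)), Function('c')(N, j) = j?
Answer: Rational(-20437, 7) ≈ -2919.6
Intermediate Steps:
Function('o')(a) = Add(Mul(-3, Pow(a, -1)), Mul(-2, a)) (Function('o')(a) = Add(a, Mul(Add(a, Pow(a, -1)), -3)) = Add(a, Add(Mul(-3, a), Mul(-3, Pow(a, -1)))) = Add(Mul(-3, Pow(a, -1)), Mul(-2, a)))
Function('h')(U) = Mul(Rational(1, 7), Pow(U, Rational(1, 2)), Add(Mul(-3, U), Mul(-2, Pow(U, -1)))) (Function('h')(U) = Mul(Rational(1, 7), Mul(Add(Mul(-3, Pow(Mul(U, Pow(Mul(U, U), -1)), -1)), Mul(-2, Mul(U, Pow(Mul(U, U), -1)))), Pow(U, Rational(1, 2)))) = Mul(Rational(1, 7), Mul(Add(Mul(-3, Pow(Mul(U, Pow(Pow(U, 2), -1)), -1)), Mul(-2, Mul(U, Pow(Pow(U, 2), -1)))), Pow(U, Rational(1, 2)))) = Mul(Rational(1, 7), Mul(Add(Mul(-3, Pow(Mul(U, Pow(U, -2)), -1)), Mul(-2, Mul(U, Pow(U, -2)))), Pow(U, Rational(1, 2)))) = Mul(Rational(1, 7), Mul(Add(Mul(-3, Pow(Pow(U, -1), -1)), Mul(-2, Pow(U, -1))), Pow(U, Rational(1, 2)))) = Mul(Rational(1, 7), Mul(Add(Mul(-3, U), Mul(-2, Pow(U, -1))), Pow(U, Rational(1, 2)))) = Mul(Rational(1, 7), Mul(Pow(U, Rational(1, 2)), Add(Mul(-3, U), Mul(-2, Pow(U, -1))))) = Mul(Rational(1, 7), Pow(U, Rational(1, 2)), Add(Mul(-3, U), Mul(-2, Pow(U, -1)))))
Add(Mul(Add(-108, 0), 27), Function('h')(Function('c')(-14, 4))) = Add(Mul(Add(-108, 0), 27), Mul(Rational(1, 7), Pow(4, Rational(-1, 2)), Add(-2, Mul(-3, Pow(4, 2))))) = Add(Mul(-108, 27), Mul(Rational(1, 7), Rational(1, 2), Add(-2, Mul(-3, 16)))) = Add(-2916, Mul(Rational(1, 7), Rational(1, 2), Add(-2, -48))) = Add(-2916, Mul(Rational(1, 7), Rational(1, 2), -50)) = Add(-2916, Rational(-25, 7)) = Rational(-20437, 7)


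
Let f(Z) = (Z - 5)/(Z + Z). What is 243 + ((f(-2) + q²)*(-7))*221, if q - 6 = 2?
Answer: -405889/4 ≈ -1.0147e+5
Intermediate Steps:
q = 8 (q = 6 + 2 = 8)
f(Z) = (-5 + Z)/(2*Z) (f(Z) = (-5 + Z)/((2*Z)) = (-5 + Z)*(1/(2*Z)) = (-5 + Z)/(2*Z))
243 + ((f(-2) + q²)*(-7))*221 = 243 + (((½)*(-5 - 2)/(-2) + 8²)*(-7))*221 = 243 + (((½)*(-½)*(-7) + 64)*(-7))*221 = 243 + ((7/4 + 64)*(-7))*221 = 243 + ((263/4)*(-7))*221 = 243 - 1841/4*221 = 243 - 406861/4 = -405889/4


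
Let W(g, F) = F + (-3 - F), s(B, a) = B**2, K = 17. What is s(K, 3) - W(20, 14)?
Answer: 292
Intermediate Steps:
W(g, F) = -3
s(K, 3) - W(20, 14) = 17**2 - 1*(-3) = 289 + 3 = 292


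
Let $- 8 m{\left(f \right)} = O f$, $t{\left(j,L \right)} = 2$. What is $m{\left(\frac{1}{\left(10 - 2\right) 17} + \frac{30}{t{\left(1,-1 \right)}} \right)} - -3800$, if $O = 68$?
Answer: $\frac{58759}{16} \approx 3672.4$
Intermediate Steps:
$m{\left(f \right)} = - \frac{17 f}{2}$ ($m{\left(f \right)} = - \frac{68 f}{8} = - \frac{17 f}{2}$)
$m{\left(\frac{1}{\left(10 - 2\right) 17} + \frac{30}{t{\left(1,-1 \right)}} \right)} - -3800 = - \frac{17 \left(\frac{1}{\left(10 - 2\right) 17} + \frac{30}{2}\right)}{2} - -3800 = - \frac{17 \left(\frac{1}{8} \cdot \frac{1}{17} + 30 \cdot \frac{1}{2}\right)}{2} + 3800 = - \frac{17 \left(\frac{1}{8} \cdot \frac{1}{17} + 15\right)}{2} + 3800 = - \frac{17 \left(\frac{1}{136} + 15\right)}{2} + 3800 = \left(- \frac{17}{2}\right) \frac{2041}{136} + 3800 = - \frac{2041}{16} + 3800 = \frac{58759}{16}$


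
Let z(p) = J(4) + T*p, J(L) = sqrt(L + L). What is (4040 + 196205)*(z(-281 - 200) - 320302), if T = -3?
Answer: -63849920455 + 400490*sqrt(2) ≈ -6.3849e+10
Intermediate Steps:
J(L) = sqrt(2)*sqrt(L) (J(L) = sqrt(2*L) = sqrt(2)*sqrt(L))
z(p) = -3*p + 2*sqrt(2) (z(p) = sqrt(2)*sqrt(4) - 3*p = sqrt(2)*2 - 3*p = 2*sqrt(2) - 3*p = -3*p + 2*sqrt(2))
(4040 + 196205)*(z(-281 - 200) - 320302) = (4040 + 196205)*((-3*(-281 - 200) + 2*sqrt(2)) - 320302) = 200245*((-3*(-481) + 2*sqrt(2)) - 320302) = 200245*((1443 + 2*sqrt(2)) - 320302) = 200245*(-318859 + 2*sqrt(2)) = -63849920455 + 400490*sqrt(2)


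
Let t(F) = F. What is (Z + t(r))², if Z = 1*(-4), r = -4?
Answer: 64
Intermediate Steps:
Z = -4
(Z + t(r))² = (-4 - 4)² = (-8)² = 64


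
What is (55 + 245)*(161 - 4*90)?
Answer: -59700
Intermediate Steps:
(55 + 245)*(161 - 4*90) = 300*(161 - 360) = 300*(-199) = -59700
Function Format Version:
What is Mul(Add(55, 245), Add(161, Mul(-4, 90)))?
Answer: -59700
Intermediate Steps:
Mul(Add(55, 245), Add(161, Mul(-4, 90))) = Mul(300, Add(161, -360)) = Mul(300, -199) = -59700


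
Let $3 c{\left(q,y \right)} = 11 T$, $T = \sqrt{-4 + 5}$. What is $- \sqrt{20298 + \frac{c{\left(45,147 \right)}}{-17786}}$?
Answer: $- \frac{\sqrt{57789951389934}}{53358} \approx -142.47$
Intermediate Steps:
$T = 1$ ($T = \sqrt{1} = 1$)
$c{\left(q,y \right)} = \frac{11}{3}$ ($c{\left(q,y \right)} = \frac{11 \cdot 1}{3} = \frac{1}{3} \cdot 11 = \frac{11}{3}$)
$- \sqrt{20298 + \frac{c{\left(45,147 \right)}}{-17786}} = - \sqrt{20298 + \frac{11}{3 \left(-17786\right)}} = - \sqrt{20298 + \frac{11}{3} \left(- \frac{1}{17786}\right)} = - \sqrt{20298 - \frac{11}{53358}} = - \sqrt{\frac{1083060673}{53358}} = - \frac{\sqrt{57789951389934}}{53358}$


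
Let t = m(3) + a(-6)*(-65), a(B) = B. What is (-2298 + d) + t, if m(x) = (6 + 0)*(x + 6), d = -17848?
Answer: -19702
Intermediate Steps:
m(x) = 36 + 6*x (m(x) = 6*(6 + x) = 36 + 6*x)
t = 444 (t = (36 + 6*3) - 6*(-65) = (36 + 18) + 390 = 54 + 390 = 444)
(-2298 + d) + t = (-2298 - 17848) + 444 = -20146 + 444 = -19702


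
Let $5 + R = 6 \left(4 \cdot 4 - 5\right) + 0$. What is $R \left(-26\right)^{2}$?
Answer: $41236$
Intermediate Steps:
$R = 61$ ($R = -5 + \left(6 \left(4 \cdot 4 - 5\right) + 0\right) = -5 + \left(6 \left(16 - 5\right) + 0\right) = -5 + \left(6 \cdot 11 + 0\right) = -5 + \left(66 + 0\right) = -5 + 66 = 61$)
$R \left(-26\right)^{2} = 61 \left(-26\right)^{2} = 61 \cdot 676 = 41236$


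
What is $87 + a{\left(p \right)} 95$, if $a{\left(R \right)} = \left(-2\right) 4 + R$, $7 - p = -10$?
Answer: $942$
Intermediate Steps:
$p = 17$ ($p = 7 - -10 = 7 + 10 = 17$)
$a{\left(R \right)} = -8 + R$
$87 + a{\left(p \right)} 95 = 87 + \left(-8 + 17\right) 95 = 87 + 9 \cdot 95 = 87 + 855 = 942$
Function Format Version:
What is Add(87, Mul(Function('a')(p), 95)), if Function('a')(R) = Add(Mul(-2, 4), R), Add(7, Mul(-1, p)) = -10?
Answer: 942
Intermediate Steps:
p = 17 (p = Add(7, Mul(-1, -10)) = Add(7, 10) = 17)
Function('a')(R) = Add(-8, R)
Add(87, Mul(Function('a')(p), 95)) = Add(87, Mul(Add(-8, 17), 95)) = Add(87, Mul(9, 95)) = Add(87, 855) = 942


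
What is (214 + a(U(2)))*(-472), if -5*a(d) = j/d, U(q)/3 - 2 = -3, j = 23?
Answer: -1525976/15 ≈ -1.0173e+5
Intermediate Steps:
U(q) = -3 (U(q) = 6 + 3*(-3) = 6 - 9 = -3)
a(d) = -23/(5*d)
(214 + a(U(2)))*(-472) = (214 - 23/5/(-3))*(-472) = (214 - 23/5*(-⅓))*(-472) = (214 + 23/15)*(-472) = (3233/15)*(-472) = -1525976/15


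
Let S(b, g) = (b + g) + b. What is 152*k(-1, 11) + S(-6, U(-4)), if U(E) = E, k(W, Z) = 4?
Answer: 592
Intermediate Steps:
S(b, g) = g + 2*b
152*k(-1, 11) + S(-6, U(-4)) = 152*4 + (-4 + 2*(-6)) = 608 + (-4 - 12) = 608 - 16 = 592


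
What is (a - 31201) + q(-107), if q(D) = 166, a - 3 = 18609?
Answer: -12423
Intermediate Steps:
a = 18612 (a = 3 + 18609 = 18612)
(a - 31201) + q(-107) = (18612 - 31201) + 166 = -12589 + 166 = -12423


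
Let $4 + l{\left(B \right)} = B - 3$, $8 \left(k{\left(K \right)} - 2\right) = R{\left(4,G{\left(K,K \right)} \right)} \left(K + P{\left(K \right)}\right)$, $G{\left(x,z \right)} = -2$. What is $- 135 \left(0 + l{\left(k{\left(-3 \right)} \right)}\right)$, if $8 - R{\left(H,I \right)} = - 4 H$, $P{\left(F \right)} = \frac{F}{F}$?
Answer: $1485$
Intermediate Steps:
$P{\left(F \right)} = 1$
$R{\left(H,I \right)} = 8 + 4 H$ ($R{\left(H,I \right)} = 8 - - 4 H = 8 + 4 H$)
$k{\left(K \right)} = 5 + 3 K$ ($k{\left(K \right)} = 2 + \frac{\left(8 + 4 \cdot 4\right) \left(K + 1\right)}{8} = 2 + \frac{\left(8 + 16\right) \left(1 + K\right)}{8} = 2 + \frac{24 \left(1 + K\right)}{8} = 2 + \frac{24 + 24 K}{8} = 2 + \left(3 + 3 K\right) = 5 + 3 K$)
$l{\left(B \right)} = -7 + B$ ($l{\left(B \right)} = -4 + \left(B - 3\right) = -4 + \left(-3 + B\right) = -7 + B$)
$- 135 \left(0 + l{\left(k{\left(-3 \right)} \right)}\right) = - 135 \left(0 + \left(-7 + \left(5 + 3 \left(-3\right)\right)\right)\right) = - 135 \left(0 + \left(-7 + \left(5 - 9\right)\right)\right) = - 135 \left(0 - 11\right) = \left(-135\right) \left(-11\right) = 1485$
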